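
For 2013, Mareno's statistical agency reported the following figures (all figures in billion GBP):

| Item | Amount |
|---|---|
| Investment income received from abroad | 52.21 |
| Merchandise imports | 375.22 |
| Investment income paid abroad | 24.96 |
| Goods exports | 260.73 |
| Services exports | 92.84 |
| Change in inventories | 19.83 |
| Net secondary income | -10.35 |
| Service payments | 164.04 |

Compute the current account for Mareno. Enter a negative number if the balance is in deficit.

Goods balance = 260.73 - 375.22 = -114.49
Services balance = 92.84 - 164.04 = -71.20
Trade balance (goods + services) = -114.49 + (-71.20) = -185.69
Net primary income = 52.21 - 24.96 = 27.25
Net secondary income = -10.35
Current account = -185.69 + 27.25 + (-10.35) = -168.79

-168.79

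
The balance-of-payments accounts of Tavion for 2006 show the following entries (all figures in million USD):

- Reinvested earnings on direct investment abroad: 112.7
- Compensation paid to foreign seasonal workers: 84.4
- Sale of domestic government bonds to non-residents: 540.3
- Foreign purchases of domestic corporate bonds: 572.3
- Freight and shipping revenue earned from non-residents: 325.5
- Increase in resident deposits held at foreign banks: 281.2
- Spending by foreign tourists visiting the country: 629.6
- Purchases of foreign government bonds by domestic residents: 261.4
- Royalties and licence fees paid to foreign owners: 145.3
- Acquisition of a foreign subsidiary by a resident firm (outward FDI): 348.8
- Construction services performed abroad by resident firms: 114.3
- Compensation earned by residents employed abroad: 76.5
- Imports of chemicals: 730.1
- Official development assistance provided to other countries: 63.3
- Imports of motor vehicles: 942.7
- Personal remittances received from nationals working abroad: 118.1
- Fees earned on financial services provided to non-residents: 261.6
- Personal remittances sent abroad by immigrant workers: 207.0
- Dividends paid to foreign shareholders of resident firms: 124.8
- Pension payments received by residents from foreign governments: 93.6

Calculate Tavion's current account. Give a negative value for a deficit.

-565.7

Goods: -730.1 - 942.7 = -1672.8
Services: 629.6 + 325.5 + 261.6 - 145.3 + 114.3 = 1185.7
Primary income: -124.8 - 84.4 + 112.7 + 76.5 = -20.0
Secondary income: -63.3 + 118.1 - 207.0 + 93.6 = -58.6
Current account = (-1672.8) + 1185.7 + (-20.0) + (-58.6) = -565.7
(Excluded from the current account — financial account: sale of domestic government bonds to non-residents 540.3, foreign purchases of domestic corporate bonds 572.3, increase in resident deposits held at foreign banks 281.2, purchases of foreign government bonds by domestic residents 261.4, acquisition of a foreign subsidiary by a resident firm (outward FDI) 348.8.)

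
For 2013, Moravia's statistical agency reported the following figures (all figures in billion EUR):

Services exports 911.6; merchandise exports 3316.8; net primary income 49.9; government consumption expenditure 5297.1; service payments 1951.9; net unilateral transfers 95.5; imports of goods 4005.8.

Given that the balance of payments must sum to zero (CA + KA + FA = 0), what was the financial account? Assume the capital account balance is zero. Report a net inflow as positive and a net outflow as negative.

1583.9

Goods balance = 3316.8 - 4005.8 = -689.0
Services balance = 911.6 - 1951.9 = -1040.3
Trade balance (goods + services) = -689.0 + (-1040.3) = -1729.3
Net primary income = 49.9
Net secondary income = 95.5
Current account = -1729.3 + 49.9 + 95.5 = -1583.9
Financial account = -(-1583.9) = 1583.9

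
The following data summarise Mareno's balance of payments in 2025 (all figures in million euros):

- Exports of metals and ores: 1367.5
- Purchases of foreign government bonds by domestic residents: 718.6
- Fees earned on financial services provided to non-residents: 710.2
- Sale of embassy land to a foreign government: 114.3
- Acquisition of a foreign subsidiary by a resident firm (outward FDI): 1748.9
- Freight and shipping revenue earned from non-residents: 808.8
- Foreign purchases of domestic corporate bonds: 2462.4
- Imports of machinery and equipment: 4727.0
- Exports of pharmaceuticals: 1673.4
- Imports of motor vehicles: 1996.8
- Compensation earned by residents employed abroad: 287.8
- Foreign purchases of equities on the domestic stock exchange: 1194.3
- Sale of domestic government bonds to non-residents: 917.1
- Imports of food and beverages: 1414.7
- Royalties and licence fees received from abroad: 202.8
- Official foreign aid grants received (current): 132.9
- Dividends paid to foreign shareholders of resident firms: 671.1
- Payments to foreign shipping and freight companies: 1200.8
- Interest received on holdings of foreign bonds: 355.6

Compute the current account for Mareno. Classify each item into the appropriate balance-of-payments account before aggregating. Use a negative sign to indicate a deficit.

Goods: -1996.8 - 4727.0 + 1367.5 - 1414.7 + 1673.4 = -5097.6
Services: 808.8 + 202.8 + 710.2 - 1200.8 = 521.0
Primary income: 287.8 + 355.6 - 671.1 = -27.7
Secondary income: 132.9
Current account = (-5097.6) + 521.0 + (-27.7) + 132.9 = -4471.4
(Excluded from the current account — financial account: purchases of foreign government bonds by domestic residents 718.6, acquisition of a foreign subsidiary by a resident firm (outward FDI) 1748.9, foreign purchases of domestic corporate bonds 2462.4, foreign purchases of equities on the domestic stock exchange 1194.3, sale of domestic government bonds to non-residents 917.1; capital account: sale of embassy land to a foreign government 114.3.)

-4471.4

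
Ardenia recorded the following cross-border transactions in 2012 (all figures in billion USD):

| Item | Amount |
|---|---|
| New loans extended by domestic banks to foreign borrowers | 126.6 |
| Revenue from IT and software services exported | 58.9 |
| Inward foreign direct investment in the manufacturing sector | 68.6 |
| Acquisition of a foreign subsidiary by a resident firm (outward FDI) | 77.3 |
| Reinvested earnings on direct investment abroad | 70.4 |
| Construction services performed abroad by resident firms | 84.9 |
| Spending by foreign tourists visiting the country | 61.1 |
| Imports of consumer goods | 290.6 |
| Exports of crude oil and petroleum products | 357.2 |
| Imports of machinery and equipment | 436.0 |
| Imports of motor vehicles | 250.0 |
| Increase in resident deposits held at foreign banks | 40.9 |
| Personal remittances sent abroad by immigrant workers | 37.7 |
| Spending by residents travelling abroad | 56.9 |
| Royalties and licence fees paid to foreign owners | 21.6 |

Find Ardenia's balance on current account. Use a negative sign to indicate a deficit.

-460.3

Goods: -290.6 - 436.0 + 357.2 - 250.0 = -619.4
Services: -21.6 + 61.1 - 56.9 + 58.9 + 84.9 = 126.4
Primary income: 70.4
Secondary income: -37.7
Current account = (-619.4) + 126.4 + 70.4 + (-37.7) = -460.3
(Excluded from the current account — financial account: new loans extended by domestic banks to foreign borrowers 126.6, inward foreign direct investment in the manufacturing sector 68.6, acquisition of a foreign subsidiary by a resident firm (outward FDI) 77.3, increase in resident deposits held at foreign banks 40.9.)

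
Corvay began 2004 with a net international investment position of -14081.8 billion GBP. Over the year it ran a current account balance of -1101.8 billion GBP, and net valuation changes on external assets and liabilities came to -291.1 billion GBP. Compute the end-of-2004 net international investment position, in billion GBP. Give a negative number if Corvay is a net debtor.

-15474.7

Change in NIIP = current account + net valuation change = -1101.8 + (-291.1) = -1392.9
End-of-year NIIP = -14081.8 + (-1392.9) = -15474.7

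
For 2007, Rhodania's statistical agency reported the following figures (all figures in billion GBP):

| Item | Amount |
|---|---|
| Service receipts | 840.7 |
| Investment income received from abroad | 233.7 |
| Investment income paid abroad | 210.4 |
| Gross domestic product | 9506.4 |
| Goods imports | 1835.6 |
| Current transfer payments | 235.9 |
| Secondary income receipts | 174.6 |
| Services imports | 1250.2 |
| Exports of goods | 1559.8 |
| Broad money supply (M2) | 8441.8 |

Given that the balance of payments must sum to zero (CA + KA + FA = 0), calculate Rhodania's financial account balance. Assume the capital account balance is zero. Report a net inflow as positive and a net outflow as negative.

723.3

Goods balance = 1559.8 - 1835.6 = -275.8
Services balance = 840.7 - 1250.2 = -409.5
Trade balance (goods + services) = -275.8 + (-409.5) = -685.3
Net primary income = 233.7 - 210.4 = 23.3
Net secondary income = 174.6 - 235.9 = -61.3
Current account = -685.3 + 23.3 + (-61.3) = -723.3
Financial account = -(-723.3) = 723.3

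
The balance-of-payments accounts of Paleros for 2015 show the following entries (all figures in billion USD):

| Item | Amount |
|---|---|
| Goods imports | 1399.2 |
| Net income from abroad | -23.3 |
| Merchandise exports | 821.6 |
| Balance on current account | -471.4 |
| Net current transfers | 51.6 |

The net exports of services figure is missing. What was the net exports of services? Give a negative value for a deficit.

Current account = goods balance + services balance + net primary income + net secondary income
Sum of the known components = -549.3
Net exports of services = CA - (known components) = -471.4 - (-549.3) = 77.9

77.9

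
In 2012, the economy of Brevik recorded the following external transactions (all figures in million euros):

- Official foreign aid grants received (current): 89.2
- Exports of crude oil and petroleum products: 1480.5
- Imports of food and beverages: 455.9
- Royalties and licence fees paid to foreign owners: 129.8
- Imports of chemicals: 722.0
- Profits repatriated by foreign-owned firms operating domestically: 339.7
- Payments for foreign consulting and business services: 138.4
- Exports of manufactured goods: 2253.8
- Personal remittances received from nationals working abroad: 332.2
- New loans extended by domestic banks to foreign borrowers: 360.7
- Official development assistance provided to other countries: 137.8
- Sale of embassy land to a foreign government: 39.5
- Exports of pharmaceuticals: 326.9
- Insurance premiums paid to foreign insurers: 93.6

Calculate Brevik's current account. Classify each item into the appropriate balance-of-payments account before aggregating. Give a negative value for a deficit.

2465.4

Goods: 2253.8 - 455.9 + 326.9 + 1480.5 - 722.0 = 2883.3
Services: -93.6 - 129.8 - 138.4 = -361.8
Primary income: -339.7
Secondary income: 332.2 - 137.8 + 89.2 = 283.6
Current account = 2883.3 + (-361.8) + (-339.7) + 283.6 = 2465.4
(Excluded from the current account — financial account: new loans extended by domestic banks to foreign borrowers 360.7; capital account: sale of embassy land to a foreign government 39.5.)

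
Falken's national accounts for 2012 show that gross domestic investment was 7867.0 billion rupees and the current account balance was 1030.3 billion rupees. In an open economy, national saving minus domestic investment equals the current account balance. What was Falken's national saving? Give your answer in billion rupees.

8897.3

S = I + CA = 7867.0 + 1030.3 = 8897.3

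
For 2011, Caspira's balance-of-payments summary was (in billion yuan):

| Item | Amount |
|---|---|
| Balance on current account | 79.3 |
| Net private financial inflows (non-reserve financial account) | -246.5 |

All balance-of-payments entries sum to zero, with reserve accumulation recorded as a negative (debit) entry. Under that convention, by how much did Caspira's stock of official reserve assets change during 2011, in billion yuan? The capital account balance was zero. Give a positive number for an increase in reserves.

-167.2

Official reserve transactions balance = -(79.3 + (-246.5)) = 167.2
An accumulation of reserves is recorded as a debit (negative entry), so the change in the stock of reserves is the negative of that balance.
Change in official reserves = -(167.2) = -167.2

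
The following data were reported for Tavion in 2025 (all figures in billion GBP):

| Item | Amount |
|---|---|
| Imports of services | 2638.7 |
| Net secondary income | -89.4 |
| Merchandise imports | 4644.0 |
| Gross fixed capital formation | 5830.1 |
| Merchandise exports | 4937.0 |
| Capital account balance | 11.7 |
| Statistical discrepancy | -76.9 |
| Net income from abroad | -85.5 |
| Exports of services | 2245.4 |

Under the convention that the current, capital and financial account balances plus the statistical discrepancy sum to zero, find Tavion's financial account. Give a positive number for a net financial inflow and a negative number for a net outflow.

Goods balance = 4937.0 - 4644.0 = 293.0
Services balance = 2245.4 - 2638.7 = -393.3
Trade balance (goods + services) = 293.0 + (-393.3) = -100.3
Net primary income = -85.5
Net secondary income = -89.4
Current account = -100.3 + (-85.5) + (-89.4) = -275.2
Financial account = -(-275.2 + 11.7 + (-76.9)) = 340.4

340.4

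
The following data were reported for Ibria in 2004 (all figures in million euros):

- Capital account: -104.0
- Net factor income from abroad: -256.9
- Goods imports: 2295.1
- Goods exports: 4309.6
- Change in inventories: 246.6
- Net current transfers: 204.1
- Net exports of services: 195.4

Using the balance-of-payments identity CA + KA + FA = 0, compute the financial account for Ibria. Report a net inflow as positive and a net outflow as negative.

-2053.1

Goods balance = 4309.6 - 2295.1 = 2014.5
Services balance = 195.4
Trade balance (goods + services) = 2014.5 + 195.4 = 2209.9
Net primary income = -256.9
Net secondary income = 204.1
Current account = 2209.9 + (-256.9) + 204.1 = 2157.1
Financial account = -(2157.1 + (-104.0)) = -2053.1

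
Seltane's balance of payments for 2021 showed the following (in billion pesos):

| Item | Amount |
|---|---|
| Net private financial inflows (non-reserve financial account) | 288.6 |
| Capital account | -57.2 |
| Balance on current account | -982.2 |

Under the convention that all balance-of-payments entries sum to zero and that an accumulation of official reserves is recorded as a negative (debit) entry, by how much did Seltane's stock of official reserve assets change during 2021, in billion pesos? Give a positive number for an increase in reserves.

Official reserve transactions balance = -((-982.2) + (-57.2) + 288.6) = 750.8
An accumulation of reserves is recorded as a debit (negative entry), so the change in the stock of reserves is the negative of that balance.
Change in official reserves = -(750.8) = -750.8

-750.8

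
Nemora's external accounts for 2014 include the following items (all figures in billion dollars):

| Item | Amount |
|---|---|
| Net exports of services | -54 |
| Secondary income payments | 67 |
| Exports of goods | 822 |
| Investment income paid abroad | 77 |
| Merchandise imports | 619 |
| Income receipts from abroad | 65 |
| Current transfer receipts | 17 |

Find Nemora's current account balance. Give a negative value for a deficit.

87

Goods balance = 822 - 619 = 203
Services balance = -54
Trade balance (goods + services) = 203 + (-54) = 149
Net primary income = 65 - 77 = -12
Net secondary income = 17 - 67 = -50
Current account = 149 + (-12) + (-50) = 87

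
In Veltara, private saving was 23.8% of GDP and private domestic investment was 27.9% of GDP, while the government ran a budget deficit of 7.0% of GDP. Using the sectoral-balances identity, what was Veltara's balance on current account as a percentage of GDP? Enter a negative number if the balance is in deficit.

By the sectoral-balances identity, CA = (S_private - I) + (T - G).
Private balance = 23.8 - 27.9 = -4.1
Government balance (T - G) = -7.0
CA = -4.1 + (-7.0) = -11.1

-11.1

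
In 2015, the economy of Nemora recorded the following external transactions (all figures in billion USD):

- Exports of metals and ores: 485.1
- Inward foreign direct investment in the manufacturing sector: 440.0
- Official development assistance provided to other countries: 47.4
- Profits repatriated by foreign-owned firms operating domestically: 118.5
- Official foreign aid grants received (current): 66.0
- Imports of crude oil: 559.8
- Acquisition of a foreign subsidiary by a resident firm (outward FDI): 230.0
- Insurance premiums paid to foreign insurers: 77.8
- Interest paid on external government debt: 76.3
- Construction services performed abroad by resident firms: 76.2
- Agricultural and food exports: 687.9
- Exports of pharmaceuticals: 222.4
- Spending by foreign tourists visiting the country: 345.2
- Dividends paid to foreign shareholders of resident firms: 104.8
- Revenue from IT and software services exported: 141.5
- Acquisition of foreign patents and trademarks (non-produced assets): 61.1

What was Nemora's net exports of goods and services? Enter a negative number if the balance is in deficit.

1320.7

Goods: 485.1 - 559.8 + 687.9 + 222.4 = 835.6
Services: 345.2 - 77.8 + 76.2 + 141.5 = 485.1
Trade balance = 835.6 + 485.1 = 1320.7
(Excluded from the trade balance — financial account: inward foreign direct investment in the manufacturing sector 440.0, acquisition of a foreign subsidiary by a resident firm (outward FDI) 230.0; secondary income: official development assistance provided to other countries 47.4, official foreign aid grants received (current) 66.0; primary income: profits repatriated by foreign-owned firms operating domestically 118.5, interest paid on external government debt 76.3, dividends paid to foreign shareholders of resident firms 104.8; capital account: acquisition of foreign patents and trademarks (non-produced assets) 61.1.)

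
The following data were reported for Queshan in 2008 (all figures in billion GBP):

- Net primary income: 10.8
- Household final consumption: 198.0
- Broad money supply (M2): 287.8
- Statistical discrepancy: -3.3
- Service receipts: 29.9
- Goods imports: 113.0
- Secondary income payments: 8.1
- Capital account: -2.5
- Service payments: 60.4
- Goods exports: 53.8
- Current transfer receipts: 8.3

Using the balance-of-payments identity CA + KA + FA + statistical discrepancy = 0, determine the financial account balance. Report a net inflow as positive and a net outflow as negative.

84.5

Goods balance = 53.8 - 113.0 = -59.2
Services balance = 29.9 - 60.4 = -30.5
Trade balance (goods + services) = -59.2 + (-30.5) = -89.7
Net primary income = 10.8
Net secondary income = 8.3 - 8.1 = 0.2
Current account = -89.7 + 10.8 + 0.2 = -78.7
Financial account = -(-78.7 + (-2.5) + (-3.3)) = 84.5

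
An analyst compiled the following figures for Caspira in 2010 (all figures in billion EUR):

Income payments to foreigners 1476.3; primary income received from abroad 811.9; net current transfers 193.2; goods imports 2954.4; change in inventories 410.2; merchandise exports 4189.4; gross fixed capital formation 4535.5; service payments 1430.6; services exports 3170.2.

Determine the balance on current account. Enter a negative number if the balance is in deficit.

2503.4

Goods balance = 4189.4 - 2954.4 = 1235.0
Services balance = 3170.2 - 1430.6 = 1739.6
Trade balance (goods + services) = 1235.0 + 1739.6 = 2974.6
Net primary income = 811.9 - 1476.3 = -664.4
Net secondary income = 193.2
Current account = 2974.6 + (-664.4) + 193.2 = 2503.4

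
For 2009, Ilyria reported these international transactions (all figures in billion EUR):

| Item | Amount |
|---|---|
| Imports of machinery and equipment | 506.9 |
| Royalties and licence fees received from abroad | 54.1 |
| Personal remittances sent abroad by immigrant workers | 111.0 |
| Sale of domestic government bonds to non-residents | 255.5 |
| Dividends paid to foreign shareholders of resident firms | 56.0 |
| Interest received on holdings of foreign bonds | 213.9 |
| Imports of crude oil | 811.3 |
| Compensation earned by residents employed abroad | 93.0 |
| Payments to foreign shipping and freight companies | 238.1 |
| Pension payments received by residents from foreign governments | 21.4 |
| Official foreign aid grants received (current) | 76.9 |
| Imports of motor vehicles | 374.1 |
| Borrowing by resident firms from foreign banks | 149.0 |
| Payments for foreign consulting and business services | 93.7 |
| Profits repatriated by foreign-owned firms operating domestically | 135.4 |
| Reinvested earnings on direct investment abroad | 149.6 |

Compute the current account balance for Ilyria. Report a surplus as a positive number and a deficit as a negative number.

-1717.6

Goods: -506.9 - 374.1 - 811.3 = -1692.3
Services: -93.7 - 238.1 + 54.1 = -277.7
Primary income: 149.6 + 93.0 + 213.9 - 56.0 - 135.4 = 265.1
Secondary income: -111.0 + 76.9 + 21.4 = -12.7
Current account = (-1692.3) + (-277.7) + 265.1 + (-12.7) = -1717.6
(Excluded from the current account — financial account: sale of domestic government bonds to non-residents 255.5, borrowing by resident firms from foreign banks 149.0.)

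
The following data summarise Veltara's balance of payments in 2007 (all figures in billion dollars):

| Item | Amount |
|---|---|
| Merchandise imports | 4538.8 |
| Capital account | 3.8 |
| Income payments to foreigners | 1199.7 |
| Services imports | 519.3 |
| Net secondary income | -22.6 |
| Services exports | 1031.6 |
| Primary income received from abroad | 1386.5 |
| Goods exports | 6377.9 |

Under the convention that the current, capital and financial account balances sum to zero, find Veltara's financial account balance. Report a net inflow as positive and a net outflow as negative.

-2519.4

Goods balance = 6377.9 - 4538.8 = 1839.1
Services balance = 1031.6 - 519.3 = 512.3
Trade balance (goods + services) = 1839.1 + 512.3 = 2351.4
Net primary income = 1386.5 - 1199.7 = 186.8
Net secondary income = -22.6
Current account = 2351.4 + 186.8 + (-22.6) = 2515.6
Financial account = -(2515.6 + 3.8) = -2519.4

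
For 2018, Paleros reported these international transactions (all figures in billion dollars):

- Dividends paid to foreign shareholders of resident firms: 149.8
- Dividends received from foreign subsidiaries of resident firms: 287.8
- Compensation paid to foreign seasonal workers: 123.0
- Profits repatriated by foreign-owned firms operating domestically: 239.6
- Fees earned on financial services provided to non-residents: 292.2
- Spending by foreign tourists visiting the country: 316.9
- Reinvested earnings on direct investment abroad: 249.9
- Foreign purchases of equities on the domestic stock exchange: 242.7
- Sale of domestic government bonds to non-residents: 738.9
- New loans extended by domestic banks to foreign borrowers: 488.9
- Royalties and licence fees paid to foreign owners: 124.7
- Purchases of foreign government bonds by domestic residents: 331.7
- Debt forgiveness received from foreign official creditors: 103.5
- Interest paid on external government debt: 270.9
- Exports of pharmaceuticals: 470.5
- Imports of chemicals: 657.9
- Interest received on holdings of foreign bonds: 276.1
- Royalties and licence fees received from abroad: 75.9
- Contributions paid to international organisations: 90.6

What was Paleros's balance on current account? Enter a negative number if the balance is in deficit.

Goods: 470.5 - 657.9 = -187.4
Services: 75.9 + 292.2 + 316.9 - 124.7 = 560.3
Primary income: 249.9 - 123.0 + 276.1 - 270.9 - 149.8 + 287.8 - 239.6 = 30.5
Secondary income: -90.6
Current account = (-187.4) + 560.3 + 30.5 + (-90.6) = 312.8
(Excluded from the current account — financial account: foreign purchases of equities on the domestic stock exchange 242.7, sale of domestic government bonds to non-residents 738.9, new loans extended by domestic banks to foreign borrowers 488.9, purchases of foreign government bonds by domestic residents 331.7; capital account: debt forgiveness received from foreign official creditors 103.5.)

312.8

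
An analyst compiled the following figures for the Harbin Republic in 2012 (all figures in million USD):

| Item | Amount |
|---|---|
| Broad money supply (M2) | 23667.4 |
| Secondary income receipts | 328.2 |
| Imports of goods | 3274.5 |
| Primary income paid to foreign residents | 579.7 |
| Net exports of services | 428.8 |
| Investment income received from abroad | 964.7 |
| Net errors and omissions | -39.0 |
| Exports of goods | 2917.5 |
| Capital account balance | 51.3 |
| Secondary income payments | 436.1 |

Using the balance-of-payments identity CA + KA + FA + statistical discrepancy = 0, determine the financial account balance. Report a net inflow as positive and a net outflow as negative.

-361.2

Goods balance = 2917.5 - 3274.5 = -357.0
Services balance = 428.8
Trade balance (goods + services) = -357.0 + 428.8 = 71.8
Net primary income = 964.7 - 579.7 = 385.0
Net secondary income = 328.2 - 436.1 = -107.9
Current account = 71.8 + 385.0 + (-107.9) = 348.9
Financial account = -(348.9 + 51.3 + (-39.0)) = -361.2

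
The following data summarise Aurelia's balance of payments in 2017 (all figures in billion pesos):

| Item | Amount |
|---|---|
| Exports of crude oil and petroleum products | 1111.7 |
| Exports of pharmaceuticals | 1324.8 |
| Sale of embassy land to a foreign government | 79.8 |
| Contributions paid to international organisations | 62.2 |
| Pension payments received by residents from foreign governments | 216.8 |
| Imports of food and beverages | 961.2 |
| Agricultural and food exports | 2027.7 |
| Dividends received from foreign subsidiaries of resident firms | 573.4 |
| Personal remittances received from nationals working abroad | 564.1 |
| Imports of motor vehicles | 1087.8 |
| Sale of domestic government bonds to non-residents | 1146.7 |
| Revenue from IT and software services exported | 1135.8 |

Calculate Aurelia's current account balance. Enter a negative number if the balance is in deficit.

4843.1

Goods: -1087.8 + 1111.7 - 961.2 + 2027.7 + 1324.8 = 2415.2
Services: 1135.8
Primary income: 573.4
Secondary income: -62.2 + 564.1 + 216.8 = 718.7
Current account = 2415.2 + 1135.8 + 573.4 + 718.7 = 4843.1
(Excluded from the current account — capital account: sale of embassy land to a foreign government 79.8; financial account: sale of domestic government bonds to non-residents 1146.7.)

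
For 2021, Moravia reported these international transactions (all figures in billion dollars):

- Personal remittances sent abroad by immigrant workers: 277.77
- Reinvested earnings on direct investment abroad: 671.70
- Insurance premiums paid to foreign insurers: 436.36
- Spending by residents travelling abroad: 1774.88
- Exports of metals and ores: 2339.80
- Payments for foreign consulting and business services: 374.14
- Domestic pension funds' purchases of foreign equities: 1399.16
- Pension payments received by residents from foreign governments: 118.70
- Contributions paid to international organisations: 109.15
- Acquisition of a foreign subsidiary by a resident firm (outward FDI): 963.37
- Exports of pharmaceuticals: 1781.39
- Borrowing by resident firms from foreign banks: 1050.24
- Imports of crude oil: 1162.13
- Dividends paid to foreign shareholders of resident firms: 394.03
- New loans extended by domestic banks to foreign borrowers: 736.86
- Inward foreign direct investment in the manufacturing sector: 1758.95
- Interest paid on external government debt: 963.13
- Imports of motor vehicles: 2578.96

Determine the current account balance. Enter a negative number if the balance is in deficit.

Goods: 1781.39 + 2339.80 - 2578.96 - 1162.13 = 380.10
Services: -1774.88 - 436.36 - 374.14 = -2585.38
Primary income: -394.03 - 963.13 + 671.70 = -685.46
Secondary income: -277.77 - 109.15 + 118.70 = -268.22
Current account = 380.10 + (-2585.38) + (-685.46) + (-268.22) = -3158.96
(Excluded from the current account — financial account: domestic pension funds' purchases of foreign equities 1399.16, acquisition of a foreign subsidiary by a resident firm (outward FDI) 963.37, borrowing by resident firms from foreign banks 1050.24, new loans extended by domestic banks to foreign borrowers 736.86, inward foreign direct investment in the manufacturing sector 1758.95.)

-3158.96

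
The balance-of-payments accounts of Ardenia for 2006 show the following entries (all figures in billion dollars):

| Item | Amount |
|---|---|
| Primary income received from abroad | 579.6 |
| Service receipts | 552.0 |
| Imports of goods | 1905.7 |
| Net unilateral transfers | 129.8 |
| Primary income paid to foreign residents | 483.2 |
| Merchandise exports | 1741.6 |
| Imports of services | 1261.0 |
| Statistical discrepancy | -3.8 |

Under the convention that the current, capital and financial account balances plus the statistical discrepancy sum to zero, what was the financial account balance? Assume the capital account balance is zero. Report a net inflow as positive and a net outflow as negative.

Goods balance = 1741.6 - 1905.7 = -164.1
Services balance = 552.0 - 1261.0 = -709.0
Trade balance (goods + services) = -164.1 + (-709.0) = -873.1
Net primary income = 579.6 - 483.2 = 96.4
Net secondary income = 129.8
Current account = -873.1 + 96.4 + 129.8 = -646.9
Financial account = -(-646.9 + (-3.8)) = 650.7

650.7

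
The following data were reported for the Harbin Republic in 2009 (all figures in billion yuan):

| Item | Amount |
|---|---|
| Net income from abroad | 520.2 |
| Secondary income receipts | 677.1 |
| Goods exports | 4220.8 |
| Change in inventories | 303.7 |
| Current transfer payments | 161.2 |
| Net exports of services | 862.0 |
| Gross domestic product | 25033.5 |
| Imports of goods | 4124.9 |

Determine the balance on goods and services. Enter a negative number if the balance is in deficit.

Goods balance = 4220.8 - 4124.9 = 95.9
Services balance = 862.0
Trade balance (goods + services) = 95.9 + 862.0 = 957.9

957.9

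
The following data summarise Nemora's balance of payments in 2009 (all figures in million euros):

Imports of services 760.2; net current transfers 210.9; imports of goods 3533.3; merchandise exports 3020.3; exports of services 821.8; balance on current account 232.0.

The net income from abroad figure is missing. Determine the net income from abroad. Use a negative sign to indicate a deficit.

472.5

Current account = goods balance + services balance + net primary income + net secondary income
Sum of the known components = -240.5
Net income from abroad = CA - (known components) = 232.0 - (-240.5) = 472.5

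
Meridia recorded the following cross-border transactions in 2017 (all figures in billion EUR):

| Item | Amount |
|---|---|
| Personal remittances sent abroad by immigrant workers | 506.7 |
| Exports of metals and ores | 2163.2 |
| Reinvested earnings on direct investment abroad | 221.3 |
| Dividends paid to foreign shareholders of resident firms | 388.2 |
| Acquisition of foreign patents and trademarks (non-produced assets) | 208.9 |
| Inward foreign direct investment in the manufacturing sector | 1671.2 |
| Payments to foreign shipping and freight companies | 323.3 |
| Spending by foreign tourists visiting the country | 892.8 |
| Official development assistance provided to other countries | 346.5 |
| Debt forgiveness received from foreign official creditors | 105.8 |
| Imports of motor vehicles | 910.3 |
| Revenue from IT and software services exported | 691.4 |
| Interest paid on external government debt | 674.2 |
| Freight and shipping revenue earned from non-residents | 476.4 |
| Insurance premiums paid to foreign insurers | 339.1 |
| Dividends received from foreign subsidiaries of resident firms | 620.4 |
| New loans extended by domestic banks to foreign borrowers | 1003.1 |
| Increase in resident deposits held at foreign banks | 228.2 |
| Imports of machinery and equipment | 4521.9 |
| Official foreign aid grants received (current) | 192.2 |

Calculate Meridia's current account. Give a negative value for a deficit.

Goods: -4521.9 - 910.3 + 2163.2 = -3269.0
Services: 892.8 - 323.3 + 476.4 - 339.1 + 691.4 = 1398.2
Primary income: -388.2 + 620.4 - 674.2 + 221.3 = -220.7
Secondary income: -506.7 - 346.5 + 192.2 = -661.0
Current account = (-3269.0) + 1398.2 + (-220.7) + (-661.0) = -2752.5
(Excluded from the current account — capital account: acquisition of foreign patents and trademarks (non-produced assets) 208.9, debt forgiveness received from foreign official creditors 105.8; financial account: inward foreign direct investment in the manufacturing sector 1671.2, new loans extended by domestic banks to foreign borrowers 1003.1, increase in resident deposits held at foreign banks 228.2.)

-2752.5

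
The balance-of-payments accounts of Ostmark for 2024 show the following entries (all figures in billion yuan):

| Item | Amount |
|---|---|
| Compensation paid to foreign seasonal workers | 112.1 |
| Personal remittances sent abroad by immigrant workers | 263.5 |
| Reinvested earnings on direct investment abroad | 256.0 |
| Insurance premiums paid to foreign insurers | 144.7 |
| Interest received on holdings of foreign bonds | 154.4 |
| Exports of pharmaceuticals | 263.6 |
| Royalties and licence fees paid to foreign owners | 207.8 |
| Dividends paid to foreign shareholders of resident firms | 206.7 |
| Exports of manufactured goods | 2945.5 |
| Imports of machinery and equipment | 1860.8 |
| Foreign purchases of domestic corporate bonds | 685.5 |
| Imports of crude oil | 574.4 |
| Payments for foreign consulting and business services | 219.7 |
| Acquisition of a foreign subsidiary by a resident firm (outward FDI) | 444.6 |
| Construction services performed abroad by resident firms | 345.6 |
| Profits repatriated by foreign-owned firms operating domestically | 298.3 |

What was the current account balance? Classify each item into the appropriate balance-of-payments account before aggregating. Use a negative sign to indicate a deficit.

77.1

Goods: 2945.5 - 574.4 + 263.6 - 1860.8 = 773.9
Services: -207.8 + 345.6 - 219.7 - 144.7 = -226.6
Primary income: -206.7 - 112.1 + 256.0 - 298.3 + 154.4 = -206.7
Secondary income: -263.5
Current account = 773.9 + (-226.6) + (-206.7) + (-263.5) = 77.1
(Excluded from the current account — financial account: foreign purchases of domestic corporate bonds 685.5, acquisition of a foreign subsidiary by a resident firm (outward FDI) 444.6.)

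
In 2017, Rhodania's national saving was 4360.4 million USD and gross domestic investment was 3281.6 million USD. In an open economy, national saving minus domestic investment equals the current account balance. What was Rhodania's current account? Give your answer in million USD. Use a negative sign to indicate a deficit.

1078.8

S - I = CA (net lending to the rest of the world).
CA = S - I = 4360.4 - 3281.6 = 1078.8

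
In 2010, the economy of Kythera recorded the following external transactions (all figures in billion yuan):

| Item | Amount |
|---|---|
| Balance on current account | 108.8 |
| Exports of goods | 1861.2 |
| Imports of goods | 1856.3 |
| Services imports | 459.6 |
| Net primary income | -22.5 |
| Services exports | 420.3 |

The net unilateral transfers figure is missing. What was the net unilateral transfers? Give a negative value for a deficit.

165.7

Current account = goods balance + services balance + net primary income + net secondary income
Sum of the known components = -56.9
Net unilateral transfers = CA - (known components) = 108.8 - (-56.9) = 165.7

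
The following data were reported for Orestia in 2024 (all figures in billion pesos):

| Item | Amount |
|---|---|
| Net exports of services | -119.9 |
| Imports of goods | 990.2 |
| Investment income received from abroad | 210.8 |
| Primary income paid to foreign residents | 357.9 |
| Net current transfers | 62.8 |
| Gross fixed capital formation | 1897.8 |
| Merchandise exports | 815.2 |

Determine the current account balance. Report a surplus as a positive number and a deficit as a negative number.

Goods balance = 815.2 - 990.2 = -175.0
Services balance = -119.9
Trade balance (goods + services) = -175.0 + (-119.9) = -294.9
Net primary income = 210.8 - 357.9 = -147.1
Net secondary income = 62.8
Current account = -294.9 + (-147.1) + 62.8 = -379.2

-379.2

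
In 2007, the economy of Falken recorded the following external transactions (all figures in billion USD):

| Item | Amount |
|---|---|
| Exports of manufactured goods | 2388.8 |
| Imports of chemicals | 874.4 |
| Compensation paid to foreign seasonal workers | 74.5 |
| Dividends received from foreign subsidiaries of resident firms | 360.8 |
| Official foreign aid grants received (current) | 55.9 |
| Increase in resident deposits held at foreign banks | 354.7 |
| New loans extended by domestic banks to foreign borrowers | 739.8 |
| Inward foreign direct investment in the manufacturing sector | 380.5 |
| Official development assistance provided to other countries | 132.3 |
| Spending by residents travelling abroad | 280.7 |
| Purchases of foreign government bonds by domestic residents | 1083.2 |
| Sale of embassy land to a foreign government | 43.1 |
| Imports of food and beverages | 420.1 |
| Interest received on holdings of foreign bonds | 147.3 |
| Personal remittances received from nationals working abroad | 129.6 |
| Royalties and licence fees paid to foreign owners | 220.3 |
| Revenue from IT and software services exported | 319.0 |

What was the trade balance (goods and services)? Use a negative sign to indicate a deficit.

912.3

Goods: 2388.8 - 874.4 - 420.1 = 1094.3
Services: 319.0 - 280.7 - 220.3 = -182.0
Trade balance = 1094.3 + (-182.0) = 912.3
(Excluded from the trade balance — primary income: compensation paid to foreign seasonal workers 74.5, dividends received from foreign subsidiaries of resident firms 360.8, interest received on holdings of foreign bonds 147.3; secondary income: official foreign aid grants received (current) 55.9, official development assistance provided to other countries 132.3, personal remittances received from nationals working abroad 129.6; financial account: increase in resident deposits held at foreign banks 354.7, new loans extended by domestic banks to foreign borrowers 739.8, inward foreign direct investment in the manufacturing sector 380.5, purchases of foreign government bonds by domestic residents 1083.2; capital account: sale of embassy land to a foreign government 43.1.)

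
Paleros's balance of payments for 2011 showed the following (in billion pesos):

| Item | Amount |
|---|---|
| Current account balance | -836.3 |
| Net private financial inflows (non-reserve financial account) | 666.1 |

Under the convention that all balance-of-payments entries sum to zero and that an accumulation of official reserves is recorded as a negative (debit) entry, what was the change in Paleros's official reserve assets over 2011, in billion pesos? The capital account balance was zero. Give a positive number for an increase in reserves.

Official reserve transactions balance = -((-836.3) + 666.1) = 170.2
An accumulation of reserves is recorded as a debit (negative entry), so the change in the stock of reserves is the negative of that balance.
Change in official reserves = -(170.2) = -170.2

-170.2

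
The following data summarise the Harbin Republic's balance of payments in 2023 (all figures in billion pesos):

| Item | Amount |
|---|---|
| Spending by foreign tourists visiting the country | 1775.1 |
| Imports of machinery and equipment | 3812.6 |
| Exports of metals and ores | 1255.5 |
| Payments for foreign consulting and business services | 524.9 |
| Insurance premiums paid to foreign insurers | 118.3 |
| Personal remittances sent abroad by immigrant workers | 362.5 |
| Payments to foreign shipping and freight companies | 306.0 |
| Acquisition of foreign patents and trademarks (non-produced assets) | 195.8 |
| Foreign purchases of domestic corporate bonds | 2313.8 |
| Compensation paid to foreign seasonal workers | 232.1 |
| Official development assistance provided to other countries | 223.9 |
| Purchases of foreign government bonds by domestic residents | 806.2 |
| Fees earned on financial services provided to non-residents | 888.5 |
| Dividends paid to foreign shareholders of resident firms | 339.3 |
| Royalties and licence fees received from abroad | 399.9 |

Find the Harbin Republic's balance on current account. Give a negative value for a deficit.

-1600.6

Goods: -3812.6 + 1255.5 = -2557.1
Services: -306.0 + 888.5 - 524.9 - 118.3 + 1775.1 + 399.9 = 2114.3
Primary income: -232.1 - 339.3 = -571.4
Secondary income: -362.5 - 223.9 = -586.4
Current account = (-2557.1) + 2114.3 + (-571.4) + (-586.4) = -1600.6
(Excluded from the current account — capital account: acquisition of foreign patents and trademarks (non-produced assets) 195.8; financial account: foreign purchases of domestic corporate bonds 2313.8, purchases of foreign government bonds by domestic residents 806.2.)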